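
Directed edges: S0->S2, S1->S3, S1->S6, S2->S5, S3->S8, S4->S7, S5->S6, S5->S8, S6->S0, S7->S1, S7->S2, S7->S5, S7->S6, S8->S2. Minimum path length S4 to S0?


BFS layer-by-layer from S4:
  dist 0: {S4}
  dist 1: {S7}
  dist 2: {S1, S2, S5, S6}
  dist 3: {S0, S3, S8}
  -> S0 reached at distance 3
Shortest path length = 3

3


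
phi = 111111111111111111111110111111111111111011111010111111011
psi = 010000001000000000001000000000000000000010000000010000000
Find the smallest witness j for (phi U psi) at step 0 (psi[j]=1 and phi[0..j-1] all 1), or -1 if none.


(phi U psi) at 0: need smallest j with psi[j]=1 and phi[i]=1 for all i in [0,j).
Scan from step 0:
  step 0: phi=1, psi=0 -> continue
  step 1: psi=1 and phi held for [0,1) -> witness found
Witness step = 1

1


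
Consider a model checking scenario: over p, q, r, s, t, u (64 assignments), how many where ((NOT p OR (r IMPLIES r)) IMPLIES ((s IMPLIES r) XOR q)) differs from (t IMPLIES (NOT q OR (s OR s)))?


F1 = ((NOT p OR (r IMPLIES r)) IMPLIES ((s IMPLIES r) XOR q))
F2 = (t IMPLIES (NOT q OR (s OR s)))
Evaluate both on each of 64 rows (bits = p,q,r,s,t,u):
  row 0 [000000]: F1=1 F2=1 -> 0
  row 1 [000001]: F1=1 F2=1 -> 0
  row 2 [000010]: F1=1 F2=1 -> 0
  row 3 [000011]: F1=1 F2=1 -> 0
  row 4 [000100]: F1=0 F2=1 (differ) -> 1
  (every remaining row is evaluated the same way; all 64 results are listed next)
Full result column, 8 rows per line (p,q,r fixed per line; s,t,u runs 000..111 left to right):
  rows 0-7 [p,q,r=000]: 00001111  (ones: 4)
  rows 8-15 [p,q,r=001]: 00000000  (ones: 0)
  rows 16-23 [p,q,r=010]: 11000000  (ones: 2)
  rows 24-31 [p,q,r=011]: 11001111  (ones: 6)
  rows 32-39 [p,q,r=100]: 00001111  (ones: 4)
  rows 40-47 [p,q,r=101]: 00000000  (ones: 0)
  rows 48-55 [p,q,r=110]: 11000000  (ones: 2)
  rows 56-63 [p,q,r=111]: 11001111  (ones: 6)
Disagreements = 4+0+2+6+4+0+2+6 = 24

24


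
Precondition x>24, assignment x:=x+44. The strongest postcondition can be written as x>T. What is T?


Formula: sp(P, x:=E) = exists old_x. (x = E[old_x/x]) AND P[old_x/x] (old_x is the value of x before the assignment; eliminate old_x by solving x = E[old_x/x] for old_x)
Step 1: Precondition P: x>24, i.e. old_x > 24
Step 2: Assignment gives x = old_x + 44, so old_x = x - 44
Step 3: Substitute into P: x - 44 > 24
Step 4: Simplify: x > 24+44 = 68

68


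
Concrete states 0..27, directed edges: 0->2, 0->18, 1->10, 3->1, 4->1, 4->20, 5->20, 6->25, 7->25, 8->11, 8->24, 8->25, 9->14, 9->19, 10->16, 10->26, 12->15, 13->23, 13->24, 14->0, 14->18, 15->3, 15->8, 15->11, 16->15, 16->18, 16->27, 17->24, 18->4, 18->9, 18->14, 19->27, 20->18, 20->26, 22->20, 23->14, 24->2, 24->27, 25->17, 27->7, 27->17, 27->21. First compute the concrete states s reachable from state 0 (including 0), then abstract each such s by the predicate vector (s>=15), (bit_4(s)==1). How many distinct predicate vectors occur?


BFS from 0:
Concrete reachable: {0, 1, 2, 3, 4, 7, 8, 9, 10, 11, 14, 15, 16, 17, 18, 19, 20, 21, 24, 25, 26, 27}
Abstract via predicates (s>=15), (bit_4(s)==1):
  (0,0) <- {0, 1, 2, 3, 4, 7, 8, 9, 10, 11, 14}
  (1,0) <- {15}
  (1,1) <- {16, 17, 18, 19, 20, 21, 24, 25, 26, 27}
Distinct abstract states = 3

3


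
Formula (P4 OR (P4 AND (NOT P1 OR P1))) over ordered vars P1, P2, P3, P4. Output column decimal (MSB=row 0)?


Formula: (P4 OR (P4 AND (NOT P1 OR P1))) over P1, P2, P3, P4 (16 rows)
Evaluate each row (bits = P1,P2,P3,P4, MSB first):
  row 0 [0000]: (0 OR (0 AND (NOT 0 OR 0))) -> 0
  row 1 [0001]: (1 OR (1 AND (NOT 0 OR 0))) -> 1
  row 2 [0010]: (0 OR (0 AND (NOT 0 OR 0))) -> 0
  row 3 [0011]: (1 OR (1 AND (NOT 0 OR 0))) -> 1
  row 4 [0100]: (0 OR (0 AND (NOT 0 OR 0))) -> 0
  row 5 [0101]: (1 OR (1 AND (NOT 0 OR 0))) -> 1
  row 6 [0110]: (0 OR (0 AND (NOT 0 OR 0))) -> 0
  row 7 [0111]: (1 OR (1 AND (NOT 0 OR 0))) -> 1
  row 8 [1000]: (0 OR (0 AND (NOT 1 OR 1))) -> 0
  row 9 [1001]: (1 OR (1 AND (NOT 1 OR 1))) -> 1
  row 10 [1010]: (0 OR (0 AND (NOT 1 OR 1))) -> 0
  row 11 [1011]: (1 OR (1 AND (NOT 1 OR 1))) -> 1
  row 12 [1100]: (0 OR (0 AND (NOT 1 OR 1))) -> 0
  row 13 [1101]: (1 OR (1 AND (NOT 1 OR 1))) -> 1
  row 14 [1110]: (0 OR (0 AND (NOT 1 OR 1))) -> 0
  row 15 [1111]: (1 OR (1 AND (NOT 1 OR 1))) -> 1
Full result column, 4 rows per line (P1,P2 fixed per line; P3,P4 runs 00..11 left to right):
  rows 0-3 [P1,P2=00]: 0101  = hex 5
  rows 4-7 [P1,P2=01]: 0101  = hex 5
  rows 8-11 [P1,P2=10]: 0101  = hex 5
  rows 12-15 [P1,P2=11]: 0101  = hex 5
Output column (row 0 .. row 15) = 0101010101010101
Output column grouped in 4s = 0101 0101 0101 0101 = 0x5555
Convert to decimal digit by digit (value = value*16 + digit):
  5 -> 5
  5*16 + 5 = 85
  85*16 + 5 = 1365
  1365*16 + 5 = 21845
Decimal = 21845

21845


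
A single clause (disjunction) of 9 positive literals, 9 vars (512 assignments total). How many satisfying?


Step 1: Total=2^9=512
Step 2: Unsat when all 9 false: 2^0=1
Step 3: Sat=512-1=511

511


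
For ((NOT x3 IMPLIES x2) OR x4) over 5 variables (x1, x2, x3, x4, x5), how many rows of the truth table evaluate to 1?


Formula: ((NOT x3 IMPLIES x2) OR x4) over 5 vars (32 rows)
Evaluate each row (x1, x2, x3, x4, x5 as bits, MSB first):
  row 0 [00000]: ((NOT 0 IMPLIES 0) OR 0) -> 0
  row 1 [00001]: ((NOT 0 IMPLIES 0) OR 0) -> 0
  row 2 [00010]: ((NOT 0 IMPLIES 0) OR 1) -> 1
  row 3 [00011]: ((NOT 0 IMPLIES 0) OR 1) -> 1
  row 4 [00100]: ((NOT 1 IMPLIES 0) OR 0) -> 1
  row 5 [00101]: ((NOT 1 IMPLIES 0) OR 0) -> 1
  row 6 [00110]: ((NOT 1 IMPLIES 0) OR 1) -> 1
  row 7 [00111]: ((NOT 1 IMPLIES 0) OR 1) -> 1
  row 8 [01000]: ((NOT 0 IMPLIES 1) OR 0) -> 1
  row 9 [01001]: ((NOT 0 IMPLIES 1) OR 0) -> 1
  row 10 [01010]: ((NOT 0 IMPLIES 1) OR 1) -> 1
  row 11 [01011]: ((NOT 0 IMPLIES 1) OR 1) -> 1
  row 12 [01100]: ((NOT 1 IMPLIES 1) OR 0) -> 1
  row 13 [01101]: ((NOT 1 IMPLIES 1) OR 0) -> 1
  row 14 [01110]: ((NOT 1 IMPLIES 1) OR 1) -> 1
  row 15 [01111]: ((NOT 1 IMPLIES 1) OR 1) -> 1
  row 16 [10000]: ((NOT 0 IMPLIES 0) OR 0) -> 0
  row 17 [10001]: ((NOT 0 IMPLIES 0) OR 0) -> 0
  row 18 [10010]: ((NOT 0 IMPLIES 0) OR 1) -> 1
  row 19 [10011]: ((NOT 0 IMPLIES 0) OR 1) -> 1
  row 20 [10100]: ((NOT 1 IMPLIES 0) OR 0) -> 1
  row 21 [10101]: ((NOT 1 IMPLIES 0) OR 0) -> 1
  row 22 [10110]: ((NOT 1 IMPLIES 0) OR 1) -> 1
  row 23 [10111]: ((NOT 1 IMPLIES 0) OR 1) -> 1
  row 24 [11000]: ((NOT 0 IMPLIES 1) OR 0) -> 1
  row 25 [11001]: ((NOT 0 IMPLIES 1) OR 0) -> 1
  row 26 [11010]: ((NOT 0 IMPLIES 1) OR 1) -> 1
  row 27 [11011]: ((NOT 0 IMPLIES 1) OR 1) -> 1
  row 28 [11100]: ((NOT 1 IMPLIES 1) OR 0) -> 1
  row 29 [11101]: ((NOT 1 IMPLIES 1) OR 0) -> 1
  row 30 [11110]: ((NOT 1 IMPLIES 1) OR 1) -> 1
  row 31 [11111]: ((NOT 1 IMPLIES 1) OR 1) -> 1
Full result column, 8 rows per line (x1,x2 fixed per line; x3,x4,x5 runs 000..111 left to right):
  rows 0-7 [x1,x2=00]: 00111111  (ones: 6)
  rows 8-15 [x1,x2=01]: 11111111  (ones: 8)
  rows 16-23 [x1,x2=10]: 00111111  (ones: 6)
  rows 24-31 [x1,x2=11]: 11111111  (ones: 8)
Count of 1-rows = 6+8+6+8 = 28

28


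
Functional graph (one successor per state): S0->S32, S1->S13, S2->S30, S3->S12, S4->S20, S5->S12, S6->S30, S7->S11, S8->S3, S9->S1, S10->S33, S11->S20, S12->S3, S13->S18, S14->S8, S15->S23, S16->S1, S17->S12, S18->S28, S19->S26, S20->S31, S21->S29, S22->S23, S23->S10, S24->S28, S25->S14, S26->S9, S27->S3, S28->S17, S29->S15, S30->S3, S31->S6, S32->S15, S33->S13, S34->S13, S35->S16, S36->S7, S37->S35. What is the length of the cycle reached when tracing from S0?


Trace from S0 until a state repeats:
  S0 -> S32 -> S15 -> S23 -> S10 -> S33 -> S13 -> S18 -> S28 -> S17 -> S12 -> S3 -> S12
S12 first seen at step 10, revisited at step 12.
Cycle length = 12 - 10 = 2

2


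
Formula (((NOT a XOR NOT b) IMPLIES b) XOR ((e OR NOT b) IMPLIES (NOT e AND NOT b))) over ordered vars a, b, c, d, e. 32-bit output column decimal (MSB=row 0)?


Formula: (((NOT a XOR NOT b) IMPLIES b) XOR ((e OR NOT b) IMPLIES (NOT e AND NOT b))) over a, b, c, d, e (32 rows)
Evaluate each row (bits = a,b,c,d,e, MSB first):
  row 0 [00000]: (((NOT 0 XOR NOT 0) IMPLIES 0) XOR ((0 OR NOT 0) IMPLIES (NOT 0 AND NOT 0))) -> 0
  row 1 [00001]: (((NOT 0 XOR NOT 0) IMPLIES 0) XOR ((1 OR NOT 0) IMPLIES (NOT 1 AND NOT 0))) -> 1
  row 2 [00010]: (((NOT 0 XOR NOT 0) IMPLIES 0) XOR ((0 OR NOT 0) IMPLIES (NOT 0 AND NOT 0))) -> 0
  row 3 [00011]: (((NOT 0 XOR NOT 0) IMPLIES 0) XOR ((1 OR NOT 0) IMPLIES (NOT 1 AND NOT 0))) -> 1
  row 4 [00100]: (((NOT 0 XOR NOT 0) IMPLIES 0) XOR ((0 OR NOT 0) IMPLIES (NOT 0 AND NOT 0))) -> 0
  row 5 [00101]: (((NOT 0 XOR NOT 0) IMPLIES 0) XOR ((1 OR NOT 0) IMPLIES (NOT 1 AND NOT 0))) -> 1
  row 6 [00110]: (((NOT 0 XOR NOT 0) IMPLIES 0) XOR ((0 OR NOT 0) IMPLIES (NOT 0 AND NOT 0))) -> 0
  row 7 [00111]: (((NOT 0 XOR NOT 0) IMPLIES 0) XOR ((1 OR NOT 0) IMPLIES (NOT 1 AND NOT 0))) -> 1
  row 8 [01000]: (((NOT 0 XOR NOT 1) IMPLIES 1) XOR ((0 OR NOT 1) IMPLIES (NOT 0 AND NOT 1))) -> 0
  row 9 [01001]: (((NOT 0 XOR NOT 1) IMPLIES 1) XOR ((1 OR NOT 1) IMPLIES (NOT 1 AND NOT 1))) -> 1
  row 10 [01010]: (((NOT 0 XOR NOT 1) IMPLIES 1) XOR ((0 OR NOT 1) IMPLIES (NOT 0 AND NOT 1))) -> 0
  row 11 [01011]: (((NOT 0 XOR NOT 1) IMPLIES 1) XOR ((1 OR NOT 1) IMPLIES (NOT 1 AND NOT 1))) -> 1
  row 12 [01100]: (((NOT 0 XOR NOT 1) IMPLIES 1) XOR ((0 OR NOT 1) IMPLIES (NOT 0 AND NOT 1))) -> 0
  row 13 [01101]: (((NOT 0 XOR NOT 1) IMPLIES 1) XOR ((1 OR NOT 1) IMPLIES (NOT 1 AND NOT 1))) -> 1
  row 14 [01110]: (((NOT 0 XOR NOT 1) IMPLIES 1) XOR ((0 OR NOT 1) IMPLIES (NOT 0 AND NOT 1))) -> 0
  row 15 [01111]: (((NOT 0 XOR NOT 1) IMPLIES 1) XOR ((1 OR NOT 1) IMPLIES (NOT 1 AND NOT 1))) -> 1
  row 16 [10000]: (((NOT 1 XOR NOT 0) IMPLIES 0) XOR ((0 OR NOT 0) IMPLIES (NOT 0 AND NOT 0))) -> 1
  row 17 [10001]: (((NOT 1 XOR NOT 0) IMPLIES 0) XOR ((1 OR NOT 0) IMPLIES (NOT 1 AND NOT 0))) -> 0
  row 18 [10010]: (((NOT 1 XOR NOT 0) IMPLIES 0) XOR ((0 OR NOT 0) IMPLIES (NOT 0 AND NOT 0))) -> 1
  row 19 [10011]: (((NOT 1 XOR NOT 0) IMPLIES 0) XOR ((1 OR NOT 0) IMPLIES (NOT 1 AND NOT 0))) -> 0
  row 20 [10100]: (((NOT 1 XOR NOT 0) IMPLIES 0) XOR ((0 OR NOT 0) IMPLIES (NOT 0 AND NOT 0))) -> 1
  row 21 [10101]: (((NOT 1 XOR NOT 0) IMPLIES 0) XOR ((1 OR NOT 0) IMPLIES (NOT 1 AND NOT 0))) -> 0
  row 22 [10110]: (((NOT 1 XOR NOT 0) IMPLIES 0) XOR ((0 OR NOT 0) IMPLIES (NOT 0 AND NOT 0))) -> 1
  row 23 [10111]: (((NOT 1 XOR NOT 0) IMPLIES 0) XOR ((1 OR NOT 0) IMPLIES (NOT 1 AND NOT 0))) -> 0
  row 24 [11000]: (((NOT 1 XOR NOT 1) IMPLIES 1) XOR ((0 OR NOT 1) IMPLIES (NOT 0 AND NOT 1))) -> 0
  row 25 [11001]: (((NOT 1 XOR NOT 1) IMPLIES 1) XOR ((1 OR NOT 1) IMPLIES (NOT 1 AND NOT 1))) -> 1
  row 26 [11010]: (((NOT 1 XOR NOT 1) IMPLIES 1) XOR ((0 OR NOT 1) IMPLIES (NOT 0 AND NOT 1))) -> 0
  row 27 [11011]: (((NOT 1 XOR NOT 1) IMPLIES 1) XOR ((1 OR NOT 1) IMPLIES (NOT 1 AND NOT 1))) -> 1
  row 28 [11100]: (((NOT 1 XOR NOT 1) IMPLIES 1) XOR ((0 OR NOT 1) IMPLIES (NOT 0 AND NOT 1))) -> 0
  row 29 [11101]: (((NOT 1 XOR NOT 1) IMPLIES 1) XOR ((1 OR NOT 1) IMPLIES (NOT 1 AND NOT 1))) -> 1
  row 30 [11110]: (((NOT 1 XOR NOT 1) IMPLIES 1) XOR ((0 OR NOT 1) IMPLIES (NOT 0 AND NOT 1))) -> 0
  row 31 [11111]: (((NOT 1 XOR NOT 1) IMPLIES 1) XOR ((1 OR NOT 1) IMPLIES (NOT 1 AND NOT 1))) -> 1
Full result column, 4 rows per line (a,b,c fixed per line; d,e runs 00..11 left to right):
  rows 0-3 [a,b,c=000]: 0101  = hex 5
  rows 4-7 [a,b,c=001]: 0101  = hex 5
  rows 8-11 [a,b,c=010]: 0101  = hex 5
  rows 12-15 [a,b,c=011]: 0101  = hex 5
  rows 16-19 [a,b,c=100]: 1010  = hex A
  rows 20-23 [a,b,c=101]: 1010  = hex A
  rows 24-27 [a,b,c=110]: 0101  = hex 5
  rows 28-31 [a,b,c=111]: 0101  = hex 5
Output column (row 0 .. row 31) = 01010101010101011010101001010101
Output column grouped in 4s = 0101 0101 0101 0101 1010 1010 0101 0101 = 0x5555AA55
Convert to decimal digit by digit (value = value*16 + digit):
  5 -> 5
  5*16 + 5 = 85
  85*16 + 5 = 1365
  1365*16 + 5 = 21845
  21845*16 + 10 (A) = 349530
  349530*16 + 10 (A) = 5592490
  5592490*16 + 5 = 89479845
  89479845*16 + 5 = 1431677525
Decimal = 1431677525

1431677525


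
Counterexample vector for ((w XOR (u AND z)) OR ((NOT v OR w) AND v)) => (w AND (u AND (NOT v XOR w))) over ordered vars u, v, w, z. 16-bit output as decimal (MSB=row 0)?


F1 = ((w XOR (u AND z)) OR ((NOT v OR w) AND v))
F2 = (w AND (u AND (NOT v XOR w)))
Counterexample to F1=>F2 is where F1=1 and F2=0.
Evaluate each row (bits = u,v,w,z, MSB first):
  row 0 [0000]: F1=0 F2=0 -> F1&~F2 -> 0
  row 1 [0001]: F1=0 F2=0 -> F1&~F2 -> 0
  row 2 [0010]: F1=1 F2=0 -> F1&~F2 -> 1
  row 3 [0011]: F1=1 F2=0 -> F1&~F2 -> 1
  row 4 [0100]: F1=0 F2=0 -> F1&~F2 -> 0
  row 5 [0101]: F1=0 F2=0 -> F1&~F2 -> 0
  row 6 [0110]: F1=1 F2=0 -> F1&~F2 -> 1
  row 7 [0111]: F1=1 F2=0 -> F1&~F2 -> 1
  row 8 [1000]: F1=0 F2=0 -> F1&~F2 -> 0
  row 9 [1001]: F1=1 F2=0 -> F1&~F2 -> 1
  row 10 [1010]: F1=1 F2=0 -> F1&~F2 -> 1
  row 11 [1011]: F1=0 F2=0 -> F1&~F2 -> 0
  row 12 [1100]: F1=0 F2=0 -> F1&~F2 -> 0
  row 13 [1101]: F1=1 F2=0 -> F1&~F2 -> 1
  row 14 [1110]: F1=1 F2=1 -> F1&~F2 -> 0
  row 15 [1111]: F1=1 F2=1 -> F1&~F2 -> 0
Full result column, 4 rows per line (u,v fixed per line; w,z runs 00..11 left to right):
  rows 0-3 [u,v=00]: 0011  = hex 3
  rows 4-7 [u,v=01]: 0011  = hex 3
  rows 8-11 [u,v=10]: 0110  = hex 6
  rows 12-15 [u,v=11]: 0100  = hex 4
Counterexample vector (row 0 .. row 15) = 0011001101100100
Output column grouped in 4s = 0011 0011 0110 0100 = 0x3364
Convert to decimal digit by digit (value = value*16 + digit):
  3 -> 3
  3*16 + 3 = 51
  51*16 + 6 = 822
  822*16 + 4 = 13156
Decimal = 13156

13156


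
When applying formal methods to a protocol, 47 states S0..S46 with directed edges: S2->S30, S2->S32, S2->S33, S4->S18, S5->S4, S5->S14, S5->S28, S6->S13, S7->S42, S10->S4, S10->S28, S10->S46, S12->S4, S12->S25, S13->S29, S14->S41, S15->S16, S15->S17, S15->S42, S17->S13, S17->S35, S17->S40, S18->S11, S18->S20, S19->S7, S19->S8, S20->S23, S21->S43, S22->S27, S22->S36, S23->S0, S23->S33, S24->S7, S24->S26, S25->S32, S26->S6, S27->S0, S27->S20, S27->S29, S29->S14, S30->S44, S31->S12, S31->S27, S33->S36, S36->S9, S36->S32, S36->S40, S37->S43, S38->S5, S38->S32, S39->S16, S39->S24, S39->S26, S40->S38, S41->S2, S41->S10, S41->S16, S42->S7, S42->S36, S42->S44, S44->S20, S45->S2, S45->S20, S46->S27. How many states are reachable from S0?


BFS from S0:
  layer 0: {S0}
Reachable set: {S0}
Count = 1

1


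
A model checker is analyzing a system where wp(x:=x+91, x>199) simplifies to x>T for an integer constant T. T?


Formula: wp(x:=E, P) = P[E/x] (substitute E for x in postcondition)
Step 1: Postcondition: x>199
Step 2: Substitute x+91 for x: x+91>199
Step 3: Solve for x: x > 199-91 = 108

108


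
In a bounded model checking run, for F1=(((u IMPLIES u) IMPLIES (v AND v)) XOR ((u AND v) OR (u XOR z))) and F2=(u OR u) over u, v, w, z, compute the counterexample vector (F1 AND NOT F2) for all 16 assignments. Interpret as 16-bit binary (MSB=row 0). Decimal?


F1 = (((u IMPLIES u) IMPLIES (v AND v)) XOR ((u AND v) OR (u XOR z)))
F2 = (u OR u)
Counterexample to F1=>F2 is where F1=1 and F2=0.
Evaluate each row (bits = u,v,w,z, MSB first):
  row 0 [0000]: F1=0 F2=0 -> F1&~F2 -> 0
  row 1 [0001]: F1=1 F2=0 -> F1&~F2 -> 1
  row 2 [0010]: F1=0 F2=0 -> F1&~F2 -> 0
  row 3 [0011]: F1=1 F2=0 -> F1&~F2 -> 1
  row 4 [0100]: F1=1 F2=0 -> F1&~F2 -> 1
  row 5 [0101]: F1=0 F2=0 -> F1&~F2 -> 0
  row 6 [0110]: F1=1 F2=0 -> F1&~F2 -> 1
  row 7 [0111]: F1=0 F2=0 -> F1&~F2 -> 0
  row 8 [1000]: F1=1 F2=1 -> F1&~F2 -> 0
  row 9 [1001]: F1=0 F2=1 -> F1&~F2 -> 0
  row 10 [1010]: F1=1 F2=1 -> F1&~F2 -> 0
  row 11 [1011]: F1=0 F2=1 -> F1&~F2 -> 0
  row 12 [1100]: F1=0 F2=1 -> F1&~F2 -> 0
  row 13 [1101]: F1=0 F2=1 -> F1&~F2 -> 0
  row 14 [1110]: F1=0 F2=1 -> F1&~F2 -> 0
  row 15 [1111]: F1=0 F2=1 -> F1&~F2 -> 0
Full result column, 4 rows per line (u,v fixed per line; w,z runs 00..11 left to right):
  rows 0-3 [u,v=00]: 0101  = hex 5
  rows 4-7 [u,v=01]: 1010  = hex A
  rows 8-11 [u,v=10]: 0000  = hex 0
  rows 12-15 [u,v=11]: 0000  = hex 0
Counterexample vector (row 0 .. row 15) = 0101101000000000
Output column grouped in 4s = 0101 1010 0000 0000 = 0x5A00
Convert to decimal digit by digit (value = value*16 + digit):
  5 -> 5
  5*16 + 10 (A) = 90
  90*16 + 0 = 1440
  1440*16 + 0 = 23040
Decimal = 23040

23040


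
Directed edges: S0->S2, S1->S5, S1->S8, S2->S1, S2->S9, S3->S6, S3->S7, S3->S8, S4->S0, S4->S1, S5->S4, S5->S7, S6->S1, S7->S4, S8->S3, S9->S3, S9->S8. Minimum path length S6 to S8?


BFS layer-by-layer from S6:
  dist 0: {S6}
  dist 1: {S1}
  dist 2: {S5, S8}
  -> S8 reached at distance 2
Shortest path length = 2

2


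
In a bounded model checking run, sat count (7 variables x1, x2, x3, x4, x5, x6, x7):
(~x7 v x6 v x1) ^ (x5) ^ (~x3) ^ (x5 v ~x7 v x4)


CNF with 4 clauses over 7 vars (128 assignments).
An assignment satisfies CNF iff every clause has >=1 true literal.
Check each row (bits = x1,x2,x3,x4,x5,x6,x7; clause T/F shown):
  row 0 [0000000]: clauses=TFTT -> 0
  row 1 [0000001]: clauses=FFTF -> 0
  row 2 [0000010]: clauses=TFTT -> 0
  row 3 [0000011]: clauses=TFTF -> 0
  row 4 [0000100]: clauses=TTTT -> 1
  (every remaining row is evaluated the same way; all 128 results are listed next)
Full result column, 8 rows per line (x1,x2,x3,x4 fixed per line; x5,x6,x7 runs 000..111 left to right):
  rows 0-7 [x1,x2,x3,x4=0000]: 00001011  (ones: 3)
  rows 8-15 [x1,x2,x3,x4=0001]: 00001011  (ones: 3)
  rows 16-23 [x1,x2,x3,x4=0010]: 00000000  (ones: 0)
  rows 24-31 [x1,x2,x3,x4=0011]: 00000000  (ones: 0)
  rows 32-39 [x1,x2,x3,x4=0100]: 00001011  (ones: 3)
  rows 40-47 [x1,x2,x3,x4=0101]: 00001011  (ones: 3)
  rows 48-55 [x1,x2,x3,x4=0110]: 00000000  (ones: 0)
  rows 56-63 [x1,x2,x3,x4=0111]: 00000000  (ones: 0)
  rows 64-71 [x1,x2,x3,x4=1000]: 00001111  (ones: 4)
  rows 72-79 [x1,x2,x3,x4=1001]: 00001111  (ones: 4)
  rows 80-87 [x1,x2,x3,x4=1010]: 00000000  (ones: 0)
  rows 88-95 [x1,x2,x3,x4=1011]: 00000000  (ones: 0)
  rows 96-103 [x1,x2,x3,x4=1100]: 00001111  (ones: 4)
  rows 104-111 [x1,x2,x3,x4=1101]: 00001111  (ones: 4)
  rows 112-119 [x1,x2,x3,x4=1110]: 00000000  (ones: 0)
  rows 120-127 [x1,x2,x3,x4=1111]: 00000000  (ones: 0)
Satisfying assignments = 3+3+0+0+3+3+0+0+4+4+0+0+4+4+0+0 = 28

28


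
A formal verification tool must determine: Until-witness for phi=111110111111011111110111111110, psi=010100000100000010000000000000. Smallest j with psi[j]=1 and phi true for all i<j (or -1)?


(phi U psi) at 0: need smallest j with psi[j]=1 and phi[i]=1 for all i in [0,j).
Scan from step 0:
  step 0: phi=1, psi=0 -> continue
  step 1: psi=1 and phi held for [0,1) -> witness found
Witness step = 1

1


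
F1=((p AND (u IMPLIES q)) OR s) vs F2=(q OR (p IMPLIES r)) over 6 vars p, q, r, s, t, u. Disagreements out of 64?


F1 = ((p AND (u IMPLIES q)) OR s)
F2 = (q OR (p IMPLIES r))
Evaluate both on each of 64 rows (bits = p,q,r,s,t,u):
  row 0 [000000]: F1=0 F2=1 (differ) -> 1
  row 1 [000001]: F1=0 F2=1 (differ) -> 1
  row 2 [000010]: F1=0 F2=1 (differ) -> 1
  row 3 [000011]: F1=0 F2=1 (differ) -> 1
  row 4 [000100]: F1=1 F2=1 -> 0
  (every remaining row is evaluated the same way; all 64 results are listed next)
Full result column, 8 rows per line (p,q,r fixed per line; s,t,u runs 000..111 left to right):
  rows 0-7 [p,q,r=000]: 11110000  (ones: 4)
  rows 8-15 [p,q,r=001]: 11110000  (ones: 4)
  rows 16-23 [p,q,r=010]: 11110000  (ones: 4)
  rows 24-31 [p,q,r=011]: 11110000  (ones: 4)
  rows 32-39 [p,q,r=100]: 10101111  (ones: 6)
  rows 40-47 [p,q,r=101]: 01010000  (ones: 2)
  rows 48-55 [p,q,r=110]: 00000000  (ones: 0)
  rows 56-63 [p,q,r=111]: 00000000  (ones: 0)
Disagreements = 4+4+4+4+6+2+0+0 = 24

24


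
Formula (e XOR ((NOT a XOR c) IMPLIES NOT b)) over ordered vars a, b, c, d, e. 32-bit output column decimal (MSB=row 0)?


Formula: (e XOR ((NOT a XOR c) IMPLIES NOT b)) over a, b, c, d, e (32 rows)
Evaluate each row (bits = a,b,c,d,e, MSB first):
  row 0 [00000]: (0 XOR ((NOT 0 XOR 0) IMPLIES NOT 0)) -> 1
  row 1 [00001]: (1 XOR ((NOT 0 XOR 0) IMPLIES NOT 0)) -> 0
  row 2 [00010]: (0 XOR ((NOT 0 XOR 0) IMPLIES NOT 0)) -> 1
  row 3 [00011]: (1 XOR ((NOT 0 XOR 0) IMPLIES NOT 0)) -> 0
  row 4 [00100]: (0 XOR ((NOT 0 XOR 1) IMPLIES NOT 0)) -> 1
  row 5 [00101]: (1 XOR ((NOT 0 XOR 1) IMPLIES NOT 0)) -> 0
  row 6 [00110]: (0 XOR ((NOT 0 XOR 1) IMPLIES NOT 0)) -> 1
  row 7 [00111]: (1 XOR ((NOT 0 XOR 1) IMPLIES NOT 0)) -> 0
  row 8 [01000]: (0 XOR ((NOT 0 XOR 0) IMPLIES NOT 1)) -> 0
  row 9 [01001]: (1 XOR ((NOT 0 XOR 0) IMPLIES NOT 1)) -> 1
  row 10 [01010]: (0 XOR ((NOT 0 XOR 0) IMPLIES NOT 1)) -> 0
  row 11 [01011]: (1 XOR ((NOT 0 XOR 0) IMPLIES NOT 1)) -> 1
  row 12 [01100]: (0 XOR ((NOT 0 XOR 1) IMPLIES NOT 1)) -> 1
  row 13 [01101]: (1 XOR ((NOT 0 XOR 1) IMPLIES NOT 1)) -> 0
  row 14 [01110]: (0 XOR ((NOT 0 XOR 1) IMPLIES NOT 1)) -> 1
  row 15 [01111]: (1 XOR ((NOT 0 XOR 1) IMPLIES NOT 1)) -> 0
  row 16 [10000]: (0 XOR ((NOT 1 XOR 0) IMPLIES NOT 0)) -> 1
  row 17 [10001]: (1 XOR ((NOT 1 XOR 0) IMPLIES NOT 0)) -> 0
  row 18 [10010]: (0 XOR ((NOT 1 XOR 0) IMPLIES NOT 0)) -> 1
  row 19 [10011]: (1 XOR ((NOT 1 XOR 0) IMPLIES NOT 0)) -> 0
  row 20 [10100]: (0 XOR ((NOT 1 XOR 1) IMPLIES NOT 0)) -> 1
  row 21 [10101]: (1 XOR ((NOT 1 XOR 1) IMPLIES NOT 0)) -> 0
  row 22 [10110]: (0 XOR ((NOT 1 XOR 1) IMPLIES NOT 0)) -> 1
  row 23 [10111]: (1 XOR ((NOT 1 XOR 1) IMPLIES NOT 0)) -> 0
  row 24 [11000]: (0 XOR ((NOT 1 XOR 0) IMPLIES NOT 1)) -> 1
  row 25 [11001]: (1 XOR ((NOT 1 XOR 0) IMPLIES NOT 1)) -> 0
  row 26 [11010]: (0 XOR ((NOT 1 XOR 0) IMPLIES NOT 1)) -> 1
  row 27 [11011]: (1 XOR ((NOT 1 XOR 0) IMPLIES NOT 1)) -> 0
  row 28 [11100]: (0 XOR ((NOT 1 XOR 1) IMPLIES NOT 1)) -> 0
  row 29 [11101]: (1 XOR ((NOT 1 XOR 1) IMPLIES NOT 1)) -> 1
  row 30 [11110]: (0 XOR ((NOT 1 XOR 1) IMPLIES NOT 1)) -> 0
  row 31 [11111]: (1 XOR ((NOT 1 XOR 1) IMPLIES NOT 1)) -> 1
Full result column, 4 rows per line (a,b,c fixed per line; d,e runs 00..11 left to right):
  rows 0-3 [a,b,c=000]: 1010  = hex A
  rows 4-7 [a,b,c=001]: 1010  = hex A
  rows 8-11 [a,b,c=010]: 0101  = hex 5
  rows 12-15 [a,b,c=011]: 1010  = hex A
  rows 16-19 [a,b,c=100]: 1010  = hex A
  rows 20-23 [a,b,c=101]: 1010  = hex A
  rows 24-27 [a,b,c=110]: 1010  = hex A
  rows 28-31 [a,b,c=111]: 0101  = hex 5
Output column (row 0 .. row 31) = 10101010010110101010101010100101
Output column grouped in 4s = 1010 1010 0101 1010 1010 1010 1010 0101 = 0xAA5AAAA5
Convert to decimal digit by digit (value = value*16 + digit):
  A -> 10
  10*16 + 10 (A) = 170
  170*16 + 5 = 2725
  2725*16 + 10 (A) = 43610
  43610*16 + 10 (A) = 697770
  697770*16 + 10 (A) = 11164330
  11164330*16 + 10 (A) = 178629290
  178629290*16 + 5 = 2858068645
Decimal = 2858068645

2858068645


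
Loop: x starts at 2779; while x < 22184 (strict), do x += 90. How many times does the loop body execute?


Step 1: x goes from 2779 toward 22184 by 90; the body runs while x<22184, so iterations = ceil((bound-start)/step)
Step 2: Distance=19405
Step 3: ceil(19405/90)=216

216


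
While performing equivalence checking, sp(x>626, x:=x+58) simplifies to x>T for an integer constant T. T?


Formula: sp(P, x:=E) = exists old_x. (x = E[old_x/x]) AND P[old_x/x] (old_x is the value of x before the assignment; eliminate old_x by solving x = E[old_x/x] for old_x)
Step 1: Precondition P: x>626, i.e. old_x > 626
Step 2: Assignment gives x = old_x + 58, so old_x = x - 58
Step 3: Substitute into P: x - 58 > 626
Step 4: Simplify: x > 626+58 = 684

684


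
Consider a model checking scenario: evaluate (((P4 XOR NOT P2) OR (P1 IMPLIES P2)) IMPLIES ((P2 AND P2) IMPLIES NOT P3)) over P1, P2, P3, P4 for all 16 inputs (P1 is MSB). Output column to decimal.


Formula: (((P4 XOR NOT P2) OR (P1 IMPLIES P2)) IMPLIES ((P2 AND P2) IMPLIES NOT P3)) over P1, P2, P3, P4 (16 rows)
Evaluate each row (bits = P1,P2,P3,P4, MSB first):
  row 0 [0000]: (((0 XOR NOT 0) OR (0 IMPLIES 0)) IMPLIES ((0 AND 0) IMPLIES NOT 0)) -> 1
  row 1 [0001]: (((1 XOR NOT 0) OR (0 IMPLIES 0)) IMPLIES ((0 AND 0) IMPLIES NOT 0)) -> 1
  row 2 [0010]: (((0 XOR NOT 0) OR (0 IMPLIES 0)) IMPLIES ((0 AND 0) IMPLIES NOT 1)) -> 1
  row 3 [0011]: (((1 XOR NOT 0) OR (0 IMPLIES 0)) IMPLIES ((0 AND 0) IMPLIES NOT 1)) -> 1
  row 4 [0100]: (((0 XOR NOT 1) OR (0 IMPLIES 1)) IMPLIES ((1 AND 1) IMPLIES NOT 0)) -> 1
  row 5 [0101]: (((1 XOR NOT 1) OR (0 IMPLIES 1)) IMPLIES ((1 AND 1) IMPLIES NOT 0)) -> 1
  row 6 [0110]: (((0 XOR NOT 1) OR (0 IMPLIES 1)) IMPLIES ((1 AND 1) IMPLIES NOT 1)) -> 0
  row 7 [0111]: (((1 XOR NOT 1) OR (0 IMPLIES 1)) IMPLIES ((1 AND 1) IMPLIES NOT 1)) -> 0
  row 8 [1000]: (((0 XOR NOT 0) OR (1 IMPLIES 0)) IMPLIES ((0 AND 0) IMPLIES NOT 0)) -> 1
  row 9 [1001]: (((1 XOR NOT 0) OR (1 IMPLIES 0)) IMPLIES ((0 AND 0) IMPLIES NOT 0)) -> 1
  row 10 [1010]: (((0 XOR NOT 0) OR (1 IMPLIES 0)) IMPLIES ((0 AND 0) IMPLIES NOT 1)) -> 1
  row 11 [1011]: (((1 XOR NOT 0) OR (1 IMPLIES 0)) IMPLIES ((0 AND 0) IMPLIES NOT 1)) -> 1
  row 12 [1100]: (((0 XOR NOT 1) OR (1 IMPLIES 1)) IMPLIES ((1 AND 1) IMPLIES NOT 0)) -> 1
  row 13 [1101]: (((1 XOR NOT 1) OR (1 IMPLIES 1)) IMPLIES ((1 AND 1) IMPLIES NOT 0)) -> 1
  row 14 [1110]: (((0 XOR NOT 1) OR (1 IMPLIES 1)) IMPLIES ((1 AND 1) IMPLIES NOT 1)) -> 0
  row 15 [1111]: (((1 XOR NOT 1) OR (1 IMPLIES 1)) IMPLIES ((1 AND 1) IMPLIES NOT 1)) -> 0
Full result column, 4 rows per line (P1,P2 fixed per line; P3,P4 runs 00..11 left to right):
  rows 0-3 [P1,P2=00]: 1111  = hex F
  rows 4-7 [P1,P2=01]: 1100  = hex C
  rows 8-11 [P1,P2=10]: 1111  = hex F
  rows 12-15 [P1,P2=11]: 1100  = hex C
Output column (row 0 .. row 15) = 1111110011111100
Output column grouped in 4s = 1111 1100 1111 1100 = 0xFCFC
Convert to decimal digit by digit (value = value*16 + digit):
  F -> 15
  15*16 + 12 (C) = 252
  252*16 + 15 (F) = 4047
  4047*16 + 12 (C) = 64764
Decimal = 64764

64764


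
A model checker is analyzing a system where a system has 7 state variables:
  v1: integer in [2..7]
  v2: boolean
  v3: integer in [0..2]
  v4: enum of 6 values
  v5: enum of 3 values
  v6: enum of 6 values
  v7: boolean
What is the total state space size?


State space = product of domain sizes of all variables.
Domain sizes:
  v1 (integer in [2..7]): 6
  v2 (boolean): 2
  v3 (integer in [0..2]): 3
  v4 (enum of 6 values): 6
  v5 (enum of 3 values): 3
  v6 (enum of 6 values): 6
  v7 (boolean): 2
Product = 6 * 2 * 3 * 6 * 3 * 6 * 2 = 7776

7776


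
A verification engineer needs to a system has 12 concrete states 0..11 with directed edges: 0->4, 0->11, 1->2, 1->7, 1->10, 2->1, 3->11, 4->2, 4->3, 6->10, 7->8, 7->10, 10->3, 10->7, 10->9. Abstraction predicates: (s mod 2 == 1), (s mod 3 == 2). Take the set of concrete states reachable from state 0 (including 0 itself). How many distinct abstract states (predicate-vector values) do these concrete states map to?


BFS from 0:
Concrete reachable: {0, 1, 2, 3, 4, 7, 8, 9, 10, 11}
Abstract via predicates (s mod 2 == 1), (s mod 3 == 2):
  (0,0) <- {0, 4, 10}
  (0,1) <- {2, 8}
  (1,0) <- {1, 3, 7, 9}
  (1,1) <- {11}
Distinct abstract states = 4

4


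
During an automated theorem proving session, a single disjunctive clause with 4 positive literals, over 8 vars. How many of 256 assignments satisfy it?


Step 1: Total=2^8=256
Step 2: Unsat when all 4 false: 2^4=16
Step 3: Sat=256-16=240

240


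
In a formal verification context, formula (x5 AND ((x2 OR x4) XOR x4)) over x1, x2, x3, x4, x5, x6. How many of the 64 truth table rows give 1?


Formula: (x5 AND ((x2 OR x4) XOR x4)) over 6 vars (64 rows)
Evaluate each row (x1, x2, x3, x4, x5, x6 as bits, MSB first):
  row 0 [000000]: (0 AND ((0 OR 0) XOR 0)) -> 0
  row 1 [000001]: (0 AND ((0 OR 0) XOR 0)) -> 0
  row 2 [000010]: (1 AND ((0 OR 0) XOR 0)) -> 0
  row 3 [000011]: (1 AND ((0 OR 0) XOR 0)) -> 0
  row 4 [000100]: (0 AND ((0 OR 1) XOR 1)) -> 0
  (every remaining row is evaluated the same way; all 64 results are listed next)
Full result column, 8 rows per line (x1,x2,x3 fixed per line; x4,x5,x6 runs 000..111 left to right):
  rows 0-7 [x1,x2,x3=000]: 00000000  (ones: 0)
  rows 8-15 [x1,x2,x3=001]: 00000000  (ones: 0)
  rows 16-23 [x1,x2,x3=010]: 00110000  (ones: 2)
  rows 24-31 [x1,x2,x3=011]: 00110000  (ones: 2)
  rows 32-39 [x1,x2,x3=100]: 00000000  (ones: 0)
  rows 40-47 [x1,x2,x3=101]: 00000000  (ones: 0)
  rows 48-55 [x1,x2,x3=110]: 00110000  (ones: 2)
  rows 56-63 [x1,x2,x3=111]: 00110000  (ones: 2)
Count of 1-rows = 0+0+2+2+0+0+2+2 = 8

8


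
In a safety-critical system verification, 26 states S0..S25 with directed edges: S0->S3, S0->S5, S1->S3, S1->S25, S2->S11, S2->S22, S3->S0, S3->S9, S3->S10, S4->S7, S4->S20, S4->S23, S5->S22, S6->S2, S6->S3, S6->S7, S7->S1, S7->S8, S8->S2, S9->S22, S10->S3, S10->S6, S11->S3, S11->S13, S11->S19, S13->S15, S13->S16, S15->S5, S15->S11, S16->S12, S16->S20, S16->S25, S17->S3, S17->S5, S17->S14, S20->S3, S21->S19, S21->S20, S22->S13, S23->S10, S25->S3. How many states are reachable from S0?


BFS from S0:
  layer 0: {S0}
  layer 1: {S3, S5}
  layer 2: {S9, S10, S22}
  layer 3: {S6, S13}
  layer 4: {S2, S7, S15, S16}
  layer 5: {S1, S8, S11, S12, S20, S25}
  layer 6: {S19}
Reachable set: {S0, S1, S2, S3, S5, S6, S7, S8, S9, S10, S11, S12, S13, S15, S16, S19, S20, S22, S25}
Count = 19

19


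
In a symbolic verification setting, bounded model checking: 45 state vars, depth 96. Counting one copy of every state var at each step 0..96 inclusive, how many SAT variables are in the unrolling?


BMC unrolls to depth k, creating one copy of each state var for steps 0..k.
Step count = 96 + 1 = 97 (steps 0 through 96)
Vars per step = 45
Total = 45 * 97 = 4365

4365


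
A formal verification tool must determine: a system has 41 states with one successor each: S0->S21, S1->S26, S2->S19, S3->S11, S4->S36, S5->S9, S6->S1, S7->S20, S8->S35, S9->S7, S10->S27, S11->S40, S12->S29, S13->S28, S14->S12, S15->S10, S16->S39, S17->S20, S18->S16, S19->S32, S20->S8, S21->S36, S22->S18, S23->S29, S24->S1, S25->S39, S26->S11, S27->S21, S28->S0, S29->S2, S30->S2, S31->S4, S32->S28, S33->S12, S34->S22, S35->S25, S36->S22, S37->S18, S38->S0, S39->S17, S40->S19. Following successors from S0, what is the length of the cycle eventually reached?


Trace from S0 until a state repeats:
  S0 -> S21 -> S36 -> S22 -> S18 -> S16 -> S39 -> S17 -> S20 -> S8 -> S35 -> S25 -> S39
S39 first seen at step 6, revisited at step 12.
Cycle length = 12 - 6 = 6

6


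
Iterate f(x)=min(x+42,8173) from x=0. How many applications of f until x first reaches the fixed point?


Step 1: x=0, cap=8173, increment=42
Step 2: x grows by 42 each step until capped at 8173; fixed point is x=8173
Step 3: iterations = ceil(8173/42) = 195

195


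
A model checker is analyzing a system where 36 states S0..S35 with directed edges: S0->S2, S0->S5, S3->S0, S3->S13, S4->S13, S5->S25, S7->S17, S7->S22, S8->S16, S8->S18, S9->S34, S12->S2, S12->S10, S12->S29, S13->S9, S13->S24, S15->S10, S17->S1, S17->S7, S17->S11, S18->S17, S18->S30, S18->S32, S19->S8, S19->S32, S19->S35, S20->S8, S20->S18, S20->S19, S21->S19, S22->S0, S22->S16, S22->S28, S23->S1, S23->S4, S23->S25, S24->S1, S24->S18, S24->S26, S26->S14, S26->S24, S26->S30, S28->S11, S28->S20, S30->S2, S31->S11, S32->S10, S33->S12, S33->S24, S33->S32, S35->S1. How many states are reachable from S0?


BFS from S0:
  layer 0: {S0}
  layer 1: {S2, S5}
  layer 2: {S25}
Reachable set: {S0, S2, S5, S25}
Count = 4

4


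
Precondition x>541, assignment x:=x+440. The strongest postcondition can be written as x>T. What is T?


Formula: sp(P, x:=E) = exists old_x. (x = E[old_x/x]) AND P[old_x/x] (old_x is the value of x before the assignment; eliminate old_x by solving x = E[old_x/x] for old_x)
Step 1: Precondition P: x>541, i.e. old_x > 541
Step 2: Assignment gives x = old_x + 440, so old_x = x - 440
Step 3: Substitute into P: x - 440 > 541
Step 4: Simplify: x > 541+440 = 981

981


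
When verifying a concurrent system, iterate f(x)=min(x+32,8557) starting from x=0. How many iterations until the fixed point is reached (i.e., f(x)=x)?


Step 1: x=0, cap=8557, increment=32
Step 2: x grows by 32 each step until capped at 8557; fixed point is x=8557
Step 3: iterations = ceil(8557/32) = 268

268


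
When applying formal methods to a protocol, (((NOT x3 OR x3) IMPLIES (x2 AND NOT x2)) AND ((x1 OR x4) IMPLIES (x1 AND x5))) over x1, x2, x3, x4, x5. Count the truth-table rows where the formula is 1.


Formula: (((NOT x3 OR x3) IMPLIES (x2 AND NOT x2)) AND ((x1 OR x4) IMPLIES (x1 AND x5))) over 5 vars (32 rows)
Evaluate each row (x1, x2, x3, x4, x5 as bits, MSB first):
  row 0 [00000]: (((NOT 0 OR 0) IMPLIES (0 AND NOT 0)) AND ((0 OR 0) IMPLIES (0 AND 0))) -> 0
  row 1 [00001]: (((NOT 0 OR 0) IMPLIES (0 AND NOT 0)) AND ((0 OR 0) IMPLIES (0 AND 1))) -> 0
  row 2 [00010]: (((NOT 0 OR 0) IMPLIES (0 AND NOT 0)) AND ((0 OR 1) IMPLIES (0 AND 0))) -> 0
  row 3 [00011]: (((NOT 0 OR 0) IMPLIES (0 AND NOT 0)) AND ((0 OR 1) IMPLIES (0 AND 1))) -> 0
  row 4 [00100]: (((NOT 1 OR 1) IMPLIES (0 AND NOT 0)) AND ((0 OR 0) IMPLIES (0 AND 0))) -> 0
  row 5 [00101]: (((NOT 1 OR 1) IMPLIES (0 AND NOT 0)) AND ((0 OR 0) IMPLIES (0 AND 1))) -> 0
  row 6 [00110]: (((NOT 1 OR 1) IMPLIES (0 AND NOT 0)) AND ((0 OR 1) IMPLIES (0 AND 0))) -> 0
  row 7 [00111]: (((NOT 1 OR 1) IMPLIES (0 AND NOT 0)) AND ((0 OR 1) IMPLIES (0 AND 1))) -> 0
  row 8 [01000]: (((NOT 0 OR 0) IMPLIES (1 AND NOT 1)) AND ((0 OR 0) IMPLIES (0 AND 0))) -> 0
  row 9 [01001]: (((NOT 0 OR 0) IMPLIES (1 AND NOT 1)) AND ((0 OR 0) IMPLIES (0 AND 1))) -> 0
  row 10 [01010]: (((NOT 0 OR 0) IMPLIES (1 AND NOT 1)) AND ((0 OR 1) IMPLIES (0 AND 0))) -> 0
  row 11 [01011]: (((NOT 0 OR 0) IMPLIES (1 AND NOT 1)) AND ((0 OR 1) IMPLIES (0 AND 1))) -> 0
  row 12 [01100]: (((NOT 1 OR 1) IMPLIES (1 AND NOT 1)) AND ((0 OR 0) IMPLIES (0 AND 0))) -> 0
  row 13 [01101]: (((NOT 1 OR 1) IMPLIES (1 AND NOT 1)) AND ((0 OR 0) IMPLIES (0 AND 1))) -> 0
  row 14 [01110]: (((NOT 1 OR 1) IMPLIES (1 AND NOT 1)) AND ((0 OR 1) IMPLIES (0 AND 0))) -> 0
  row 15 [01111]: (((NOT 1 OR 1) IMPLIES (1 AND NOT 1)) AND ((0 OR 1) IMPLIES (0 AND 1))) -> 0
  row 16 [10000]: (((NOT 0 OR 0) IMPLIES (0 AND NOT 0)) AND ((1 OR 0) IMPLIES (1 AND 0))) -> 0
  row 17 [10001]: (((NOT 0 OR 0) IMPLIES (0 AND NOT 0)) AND ((1 OR 0) IMPLIES (1 AND 1))) -> 0
  row 18 [10010]: (((NOT 0 OR 0) IMPLIES (0 AND NOT 0)) AND ((1 OR 1) IMPLIES (1 AND 0))) -> 0
  row 19 [10011]: (((NOT 0 OR 0) IMPLIES (0 AND NOT 0)) AND ((1 OR 1) IMPLIES (1 AND 1))) -> 0
  row 20 [10100]: (((NOT 1 OR 1) IMPLIES (0 AND NOT 0)) AND ((1 OR 0) IMPLIES (1 AND 0))) -> 0
  row 21 [10101]: (((NOT 1 OR 1) IMPLIES (0 AND NOT 0)) AND ((1 OR 0) IMPLIES (1 AND 1))) -> 0
  row 22 [10110]: (((NOT 1 OR 1) IMPLIES (0 AND NOT 0)) AND ((1 OR 1) IMPLIES (1 AND 0))) -> 0
  row 23 [10111]: (((NOT 1 OR 1) IMPLIES (0 AND NOT 0)) AND ((1 OR 1) IMPLIES (1 AND 1))) -> 0
  row 24 [11000]: (((NOT 0 OR 0) IMPLIES (1 AND NOT 1)) AND ((1 OR 0) IMPLIES (1 AND 0))) -> 0
  row 25 [11001]: (((NOT 0 OR 0) IMPLIES (1 AND NOT 1)) AND ((1 OR 0) IMPLIES (1 AND 1))) -> 0
  row 26 [11010]: (((NOT 0 OR 0) IMPLIES (1 AND NOT 1)) AND ((1 OR 1) IMPLIES (1 AND 0))) -> 0
  row 27 [11011]: (((NOT 0 OR 0) IMPLIES (1 AND NOT 1)) AND ((1 OR 1) IMPLIES (1 AND 1))) -> 0
  row 28 [11100]: (((NOT 1 OR 1) IMPLIES (1 AND NOT 1)) AND ((1 OR 0) IMPLIES (1 AND 0))) -> 0
  row 29 [11101]: (((NOT 1 OR 1) IMPLIES (1 AND NOT 1)) AND ((1 OR 0) IMPLIES (1 AND 1))) -> 0
  row 30 [11110]: (((NOT 1 OR 1) IMPLIES (1 AND NOT 1)) AND ((1 OR 1) IMPLIES (1 AND 0))) -> 0
  row 31 [11111]: (((NOT 1 OR 1) IMPLIES (1 AND NOT 1)) AND ((1 OR 1) IMPLIES (1 AND 1))) -> 0
Full result column, 8 rows per line (x1,x2 fixed per line; x3,x4,x5 runs 000..111 left to right):
  rows 0-7 [x1,x2=00]: 00000000  (ones: 0)
  rows 8-15 [x1,x2=01]: 00000000  (ones: 0)
  rows 16-23 [x1,x2=10]: 00000000  (ones: 0)
  rows 24-31 [x1,x2=11]: 00000000  (ones: 0)
Count of 1-rows = 0+0+0+0 = 0

0


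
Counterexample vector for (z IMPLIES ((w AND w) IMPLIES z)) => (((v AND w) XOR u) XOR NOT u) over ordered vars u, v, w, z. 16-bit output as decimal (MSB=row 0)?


F1 = (z IMPLIES ((w AND w) IMPLIES z))
F2 = (((v AND w) XOR u) XOR NOT u)
Counterexample to F1=>F2 is where F1=1 and F2=0.
Evaluate each row (bits = u,v,w,z, MSB first):
  row 0 [0000]: F1=1 F2=1 -> F1&~F2 -> 0
  row 1 [0001]: F1=1 F2=1 -> F1&~F2 -> 0
  row 2 [0010]: F1=1 F2=1 -> F1&~F2 -> 0
  row 3 [0011]: F1=1 F2=1 -> F1&~F2 -> 0
  row 4 [0100]: F1=1 F2=1 -> F1&~F2 -> 0
  row 5 [0101]: F1=1 F2=1 -> F1&~F2 -> 0
  row 6 [0110]: F1=1 F2=0 -> F1&~F2 -> 1
  row 7 [0111]: F1=1 F2=0 -> F1&~F2 -> 1
  row 8 [1000]: F1=1 F2=1 -> F1&~F2 -> 0
  row 9 [1001]: F1=1 F2=1 -> F1&~F2 -> 0
  row 10 [1010]: F1=1 F2=1 -> F1&~F2 -> 0
  row 11 [1011]: F1=1 F2=1 -> F1&~F2 -> 0
  row 12 [1100]: F1=1 F2=1 -> F1&~F2 -> 0
  row 13 [1101]: F1=1 F2=1 -> F1&~F2 -> 0
  row 14 [1110]: F1=1 F2=0 -> F1&~F2 -> 1
  row 15 [1111]: F1=1 F2=0 -> F1&~F2 -> 1
Full result column, 4 rows per line (u,v fixed per line; w,z runs 00..11 left to right):
  rows 0-3 [u,v=00]: 0000  = hex 0
  rows 4-7 [u,v=01]: 0011  = hex 3
  rows 8-11 [u,v=10]: 0000  = hex 0
  rows 12-15 [u,v=11]: 0011  = hex 3
Counterexample vector (row 0 .. row 15) = 0000001100000011
Output column grouped in 4s = 0000 0011 0000 0011 = 0x0303
Convert to decimal digit by digit (value = value*16 + digit):
  0 -> 0
  0*16 + 3 = 3
  3*16 + 0 = 48
  48*16 + 3 = 771
Decimal = 771

771


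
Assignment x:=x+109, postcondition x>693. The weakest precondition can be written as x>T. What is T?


Formula: wp(x:=E, P) = P[E/x] (substitute E for x in postcondition)
Step 1: Postcondition: x>693
Step 2: Substitute x+109 for x: x+109>693
Step 3: Solve for x: x > 693-109 = 584

584


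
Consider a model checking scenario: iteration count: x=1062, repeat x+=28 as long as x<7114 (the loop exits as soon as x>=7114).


Step 1: x goes from 1062 toward 7114 by 28; the body runs while x<7114, so iterations = ceil((bound-start)/step)
Step 2: Distance=6052
Step 3: ceil(6052/28)=217

217


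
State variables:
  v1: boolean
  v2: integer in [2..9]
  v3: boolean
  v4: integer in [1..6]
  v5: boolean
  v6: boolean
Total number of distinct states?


State space = product of domain sizes of all variables.
Domain sizes:
  v1 (boolean): 2
  v2 (integer in [2..9]): 8
  v3 (boolean): 2
  v4 (integer in [1..6]): 6
  v5 (boolean): 2
  v6 (boolean): 2
Product = 2 * 8 * 2 * 6 * 2 * 2 = 768

768


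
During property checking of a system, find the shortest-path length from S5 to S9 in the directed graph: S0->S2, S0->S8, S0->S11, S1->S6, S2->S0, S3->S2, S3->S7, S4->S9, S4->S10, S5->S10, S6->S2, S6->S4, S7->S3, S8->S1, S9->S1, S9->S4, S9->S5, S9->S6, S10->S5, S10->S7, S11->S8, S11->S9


BFS layer-by-layer from S5:
  dist 0: {S5}
  dist 1: {S10}
  dist 2: {S7}
  dist 3: {S3}
  dist 4: {S2}
  dist 5: {S0}
  dist 6: {S8, S11}
  dist 7: {S1, S9}
  -> S9 reached at distance 7
Shortest path length = 7

7


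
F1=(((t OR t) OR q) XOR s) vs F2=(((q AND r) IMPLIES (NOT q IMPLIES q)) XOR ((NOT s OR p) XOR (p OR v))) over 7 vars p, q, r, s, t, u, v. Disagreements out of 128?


F1 = (((t OR t) OR q) XOR s)
F2 = (((q AND r) IMPLIES (NOT q IMPLIES q)) XOR ((NOT s OR p) XOR (p OR v)))
Evaluate both on each of 128 rows (bits = p,q,r,s,t,u,v):
  row 0 [0000000]: F1=0 F2=0 -> 0
  row 1 [0000001]: F1=0 F2=1 (differ) -> 1
  row 2 [0000010]: F1=0 F2=0 -> 0
  row 3 [0000011]: F1=0 F2=1 (differ) -> 1
  row 4 [0000100]: F1=1 F2=0 (differ) -> 1
  (every remaining row is evaluated the same way; all 128 results are listed next)
Full result column, 8 rows per line (p,q,r,s fixed per line; t,u,v runs 000..111 left to right):
  rows 0-7 [p,q,r,s=0000]: 01011010  (ones: 4)
  rows 8-15 [p,q,r,s=0001]: 01011010  (ones: 4)
  rows 16-23 [p,q,r,s=0010]: 01011010  (ones: 4)
  rows 24-31 [p,q,r,s=0011]: 01011010  (ones: 4)
  rows 32-39 [p,q,r,s=0100]: 10101010  (ones: 4)
  rows 40-47 [p,q,r,s=0101]: 10101010  (ones: 4)
  rows 48-55 [p,q,r,s=0110]: 10101010  (ones: 4)
  rows 56-63 [p,q,r,s=0111]: 10101010  (ones: 4)
  rows 64-71 [p,q,r,s=1000]: 11110000  (ones: 4)
  rows 72-79 [p,q,r,s=1001]: 00001111  (ones: 4)
  rows 80-87 [p,q,r,s=1010]: 11110000  (ones: 4)
  rows 88-95 [p,q,r,s=1011]: 00001111  (ones: 4)
  rows 96-103 [p,q,r,s=1100]: 00000000  (ones: 0)
  rows 104-111 [p,q,r,s=1101]: 11111111  (ones: 8)
  rows 112-119 [p,q,r,s=1110]: 00000000  (ones: 0)
  rows 120-127 [p,q,r,s=1111]: 11111111  (ones: 8)
Disagreements = 4+4+4+4+4+4+4+4+4+4+4+4+0+8+0+8 = 64

64


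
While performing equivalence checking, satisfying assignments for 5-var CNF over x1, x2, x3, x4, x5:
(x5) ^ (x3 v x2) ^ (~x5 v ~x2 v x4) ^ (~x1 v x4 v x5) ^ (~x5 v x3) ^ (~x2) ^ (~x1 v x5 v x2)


CNF with 7 clauses over 5 vars (32 assignments).
An assignment satisfies CNF iff every clause has >=1 true literal.
Check each row (bits = x1,x2,x3,x4,x5; clause T/F shown):
  row 0 [00000]: clauses=FFTTTTT -> 0
  row 1 [00001]: clauses=TFTTFTT -> 0
  row 2 [00010]: clauses=FFTTTTT -> 0
  row 3 [00011]: clauses=TFTTFTT -> 0
  row 4 [00100]: clauses=FTTTTTT -> 0
  row 5 [00101]: clauses=TTTTTTT -> 1
  row 6 [00110]: clauses=FTTTTTT -> 0
  row 7 [00111]: clauses=TTTTTTT -> 1
  row 8 [01000]: clauses=FTTTTFT -> 0
  row 9 [01001]: clauses=TTFTFFT -> 0
  row 10 [01010]: clauses=FTTTTFT -> 0
  row 11 [01011]: clauses=TTTTFFT -> 0
  row 12 [01100]: clauses=FTTTTFT -> 0
  row 13 [01101]: clauses=TTFTTFT -> 0
  row 14 [01110]: clauses=FTTTTFT -> 0
  row 15 [01111]: clauses=TTTTTFT -> 0
  row 16 [10000]: clauses=FFTFTTF -> 0
  row 17 [10001]: clauses=TFTTFTT -> 0
  row 18 [10010]: clauses=FFTTTTF -> 0
  row 19 [10011]: clauses=TFTTFTT -> 0
  row 20 [10100]: clauses=FTTFTTF -> 0
  row 21 [10101]: clauses=TTTTTTT -> 1
  row 22 [10110]: clauses=FTTTTTF -> 0
  row 23 [10111]: clauses=TTTTTTT -> 1
  row 24 [11000]: clauses=FTTFTFT -> 0
  row 25 [11001]: clauses=TTFTFFT -> 0
  row 26 [11010]: clauses=FTTTTFT -> 0
  row 27 [11011]: clauses=TTTTFFT -> 0
  row 28 [11100]: clauses=FTTFTFT -> 0
  row 29 [11101]: clauses=TTFTTFT -> 0
  row 30 [11110]: clauses=FTTTTFT -> 0
  row 31 [11111]: clauses=TTTTTFT -> 0
Full result column, 8 rows per line (x1,x2 fixed per line; x3,x4,x5 runs 000..111 left to right):
  rows 0-7 [x1,x2=00]: 00000101  (ones: 2)
  rows 8-15 [x1,x2=01]: 00000000  (ones: 0)
  rows 16-23 [x1,x2=10]: 00000101  (ones: 2)
  rows 24-31 [x1,x2=11]: 00000000  (ones: 0)
Satisfying assignments = 2+0+2+0 = 4

4
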